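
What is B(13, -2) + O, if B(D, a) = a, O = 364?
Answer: 362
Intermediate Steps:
B(13, -2) + O = -2 + 364 = 362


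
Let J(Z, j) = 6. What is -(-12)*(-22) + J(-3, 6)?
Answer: -258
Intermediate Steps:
-(-12)*(-22) + J(-3, 6) = -(-12)*(-22) + 6 = -12*22 + 6 = -264 + 6 = -258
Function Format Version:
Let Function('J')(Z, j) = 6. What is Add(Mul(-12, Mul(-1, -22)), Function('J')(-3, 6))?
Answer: -258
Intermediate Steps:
Add(Mul(-12, Mul(-1, -22)), Function('J')(-3, 6)) = Add(Mul(-12, Mul(-1, -22)), 6) = Add(Mul(-12, 22), 6) = Add(-264, 6) = -258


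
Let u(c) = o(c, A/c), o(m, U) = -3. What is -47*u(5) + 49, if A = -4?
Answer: 190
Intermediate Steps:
u(c) = -3
-47*u(5) + 49 = -47*(-3) + 49 = 141 + 49 = 190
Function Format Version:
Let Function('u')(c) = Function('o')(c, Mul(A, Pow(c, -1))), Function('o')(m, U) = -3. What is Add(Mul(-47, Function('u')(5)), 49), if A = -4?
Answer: 190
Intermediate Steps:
Function('u')(c) = -3
Add(Mul(-47, Function('u')(5)), 49) = Add(Mul(-47, -3), 49) = Add(141, 49) = 190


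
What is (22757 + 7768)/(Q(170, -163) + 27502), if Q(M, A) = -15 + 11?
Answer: 10175/9166 ≈ 1.1101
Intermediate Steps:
Q(M, A) = -4
(22757 + 7768)/(Q(170, -163) + 27502) = (22757 + 7768)/(-4 + 27502) = 30525/27498 = 30525*(1/27498) = 10175/9166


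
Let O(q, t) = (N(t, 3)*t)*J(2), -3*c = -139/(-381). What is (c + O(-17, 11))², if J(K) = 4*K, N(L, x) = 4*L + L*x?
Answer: 59982376239241/1306449 ≈ 4.5913e+7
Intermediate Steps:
c = -139/1143 (c = -(-139)/(3*(-381)) = -(-139)*(-1)/(3*381) = -⅓*139/381 = -139/1143 ≈ -0.12161)
O(q, t) = 56*t² (O(q, t) = ((t*(4 + 3))*t)*(4*2) = ((t*7)*t)*8 = ((7*t)*t)*8 = (7*t²)*8 = 56*t²)
(c + O(-17, 11))² = (-139/1143 + 56*11²)² = (-139/1143 + 56*121)² = (-139/1143 + 6776)² = (7744829/1143)² = 59982376239241/1306449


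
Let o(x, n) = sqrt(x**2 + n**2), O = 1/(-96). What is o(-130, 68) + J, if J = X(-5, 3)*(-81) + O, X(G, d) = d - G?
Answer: -62209/96 + 2*sqrt(5381) ≈ -501.30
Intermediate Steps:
O = -1/96 ≈ -0.010417
o(x, n) = sqrt(n**2 + x**2)
J = -62209/96 (J = (3 - 1*(-5))*(-81) - 1/96 = (3 + 5)*(-81) - 1/96 = 8*(-81) - 1/96 = -648 - 1/96 = -62209/96 ≈ -648.01)
o(-130, 68) + J = sqrt(68**2 + (-130)**2) - 62209/96 = sqrt(4624 + 16900) - 62209/96 = sqrt(21524) - 62209/96 = 2*sqrt(5381) - 62209/96 = -62209/96 + 2*sqrt(5381)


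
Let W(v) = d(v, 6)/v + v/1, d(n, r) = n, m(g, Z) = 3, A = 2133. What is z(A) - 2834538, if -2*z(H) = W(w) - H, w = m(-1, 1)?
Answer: -5666947/2 ≈ -2.8335e+6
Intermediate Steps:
w = 3
W(v) = 1 + v (W(v) = v/v + v/1 = 1 + v*1 = 1 + v)
z(H) = -2 + H/2 (z(H) = -((1 + 3) - H)/2 = -(4 - H)/2 = -2 + H/2)
z(A) - 2834538 = (-2 + (1/2)*2133) - 2834538 = (-2 + 2133/2) - 2834538 = 2129/2 - 2834538 = -5666947/2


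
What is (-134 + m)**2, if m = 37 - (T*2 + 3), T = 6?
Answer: 12544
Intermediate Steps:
m = 22 (m = 37 - (6*2 + 3) = 37 - (12 + 3) = 37 - 1*15 = 37 - 15 = 22)
(-134 + m)**2 = (-134 + 22)**2 = (-112)**2 = 12544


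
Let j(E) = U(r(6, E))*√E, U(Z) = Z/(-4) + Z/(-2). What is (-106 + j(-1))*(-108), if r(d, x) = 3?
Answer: 11448 + 243*I ≈ 11448.0 + 243.0*I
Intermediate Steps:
U(Z) = -3*Z/4 (U(Z) = Z*(-¼) + Z*(-½) = -Z/4 - Z/2 = -3*Z/4)
j(E) = -9*√E/4 (j(E) = (-¾*3)*√E = -9*√E/4)
(-106 + j(-1))*(-108) = (-106 - 9*I/4)*(-108) = 11448 + 243*I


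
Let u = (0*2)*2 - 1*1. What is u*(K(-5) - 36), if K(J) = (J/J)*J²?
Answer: 11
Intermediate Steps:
K(J) = J² (K(J) = 1*J² = J²)
u = -1 (u = 0*2 - 1 = 0 - 1 = -1)
u*(K(-5) - 36) = -((-5)² - 36) = -(25 - 36) = -1*(-11) = 11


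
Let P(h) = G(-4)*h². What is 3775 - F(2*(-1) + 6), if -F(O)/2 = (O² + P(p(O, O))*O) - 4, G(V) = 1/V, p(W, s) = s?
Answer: 3767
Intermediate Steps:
P(h) = -h²/4 (P(h) = h²/(-4) = -h²/4)
F(O) = 8 + O³/2 - 2*O² (F(O) = -2*((O² + (-O²/4)*O) - 4) = -2*((O² - O³/4) - 4) = -2*(-4 + O² - O³/4) = 8 + O³/2 - 2*O²)
3775 - F(2*(-1) + 6) = 3775 - (8 + (2*(-1) + 6)³/2 - 2*(2*(-1) + 6)²) = 3775 - (8 + (-2 + 6)³/2 - 2*(-2 + 6)²) = 3775 - (8 + (½)*4³ - 2*4²) = 3775 - (8 + (½)*64 - 2*16) = 3775 - (8 + 32 - 32) = 3775 - 1*8 = 3775 - 8 = 3767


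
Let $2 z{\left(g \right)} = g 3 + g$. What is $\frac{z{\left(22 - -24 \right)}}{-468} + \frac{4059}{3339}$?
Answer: $\frac{44234}{43407} \approx 1.0191$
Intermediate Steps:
$z{\left(g \right)} = 2 g$ ($z{\left(g \right)} = \frac{g 3 + g}{2} = \frac{3 g + g}{2} = \frac{4 g}{2} = 2 g$)
$\frac{z{\left(22 - -24 \right)}}{-468} + \frac{4059}{3339} = \frac{2 \left(22 - -24\right)}{-468} + \frac{4059}{3339} = 2 \left(22 + 24\right) \left(- \frac{1}{468}\right) + 4059 \cdot \frac{1}{3339} = 2 \cdot 46 \left(- \frac{1}{468}\right) + \frac{451}{371} = 92 \left(- \frac{1}{468}\right) + \frac{451}{371} = - \frac{23}{117} + \frac{451}{371} = \frac{44234}{43407}$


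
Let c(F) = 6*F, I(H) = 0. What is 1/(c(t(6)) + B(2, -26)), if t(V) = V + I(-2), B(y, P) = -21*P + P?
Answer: 1/556 ≈ 0.0017986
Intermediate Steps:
B(y, P) = -20*P
t(V) = V (t(V) = V + 0 = V)
1/(c(t(6)) + B(2, -26)) = 1/(6*6 - 20*(-26)) = 1/(36 + 520) = 1/556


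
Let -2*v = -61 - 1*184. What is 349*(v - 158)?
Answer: -24779/2 ≈ -12390.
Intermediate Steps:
v = 245/2 (v = -(-61 - 1*184)/2 = -(-61 - 184)/2 = -½*(-245) = 245/2 ≈ 122.50)
349*(v - 158) = 349*(245/2 - 158) = 349*(-71/2) = -24779/2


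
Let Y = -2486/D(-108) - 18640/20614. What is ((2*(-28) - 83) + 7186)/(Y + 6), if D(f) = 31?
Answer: -750545433/7998340 ≈ -93.838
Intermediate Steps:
Y = -25912122/319517 (Y = -2486/31 - 18640/20614 = -2486*1/31 - 18640*1/20614 = -2486/31 - 9320/10307 = -25912122/319517 ≈ -81.098)
((2*(-28) - 83) + 7186)/(Y + 6) = ((2*(-28) - 83) + 7186)/(-25912122/319517 + 6) = ((-56 - 83) + 7186)/(-23995020/319517) = (-139 + 7186)*(-319517/23995020) = 7047*(-319517/23995020) = -750545433/7998340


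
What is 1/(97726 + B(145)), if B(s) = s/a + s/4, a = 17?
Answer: 68/6648413 ≈ 1.0228e-5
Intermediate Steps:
B(s) = 21*s/68 (B(s) = s/17 + s/4 = 21*s/68)
1/(97726 + B(145)) = 1/(97726 + (21/68)*145) = 1/(97726 + 3045/68) = 1/(6648413/68) = 68/6648413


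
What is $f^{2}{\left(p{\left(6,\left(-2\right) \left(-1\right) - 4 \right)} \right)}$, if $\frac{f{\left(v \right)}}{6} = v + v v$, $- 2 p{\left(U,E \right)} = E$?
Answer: $144$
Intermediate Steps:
$p{\left(U,E \right)} = - \frac{E}{2}$
$f{\left(v \right)} = 6 v + 6 v^{2}$ ($f{\left(v \right)} = 6 \left(v + v v\right) = 6 \left(v + v^{2}\right) = 6 v + 6 v^{2}$)
$f^{2}{\left(p{\left(6,\left(-2\right) \left(-1\right) - 4 \right)} \right)} = \left(6 \left(- \frac{\left(-2\right) \left(-1\right) - 4}{2}\right) \left(1 - \frac{\left(-2\right) \left(-1\right) - 4}{2}\right)\right)^{2} = \left(6 \left(- \frac{2 - 4}{2}\right) \left(1 - \frac{2 - 4}{2}\right)\right)^{2} = \left(6 \left(\left(- \frac{1}{2}\right) \left(-2\right)\right) \left(1 - -1\right)\right)^{2} = \left(6 \cdot 1 \left(1 + 1\right)\right)^{2} = \left(6 \cdot 1 \cdot 2\right)^{2} = 12^{2} = 144$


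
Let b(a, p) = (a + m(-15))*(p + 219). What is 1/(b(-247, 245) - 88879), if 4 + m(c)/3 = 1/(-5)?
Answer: -5/1046667 ≈ -4.7771e-6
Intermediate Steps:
m(c) = -63/5 (m(c) = -12 + 3/(-5) = -12 + 3*(-1/5) = -12 - 3/5 = -63/5)
b(a, p) = (219 + p)*(-63/5 + a) (b(a, p) = (a - 63/5)*(p + 219) = (-63/5 + a)*(219 + p) = (219 + p)*(-63/5 + a))
1/(b(-247, 245) - 88879) = 1/((-13797/5 + 219*(-247) - 63/5*245 - 247*245) - 88879) = 1/((-13797/5 - 54093 - 3087 - 60515) - 88879) = 1/(-602272/5 - 88879) = 1/(-1046667/5) = -5/1046667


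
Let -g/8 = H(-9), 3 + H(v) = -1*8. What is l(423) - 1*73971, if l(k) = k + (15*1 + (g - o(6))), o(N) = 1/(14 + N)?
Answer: -1468901/20 ≈ -73445.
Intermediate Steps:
H(v) = -11 (H(v) = -3 - 1*8 = -3 - 8 = -11)
g = 88 (g = -8*(-11) = 88)
l(k) = 2059/20 + k (l(k) = k + (15*1 + (88 - 1/(14 + 6))) = k + (15 + (88 - 1/20)) = k + (15 + 1759/20) = k + 2059/20 = 2059/20 + k)
l(423) - 1*73971 = (2059/20 + 423) - 1*73971 = 10519/20 - 73971 = -1468901/20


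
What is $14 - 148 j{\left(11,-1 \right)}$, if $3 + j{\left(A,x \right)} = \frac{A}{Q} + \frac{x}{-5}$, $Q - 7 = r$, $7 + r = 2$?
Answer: $- \frac{1928}{5} \approx -385.6$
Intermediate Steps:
$r = -5$ ($r = -7 + 2 = -5$)
$Q = 2$ ($Q = 7 - 5 = 2$)
$j{\left(A,x \right)} = -3 + \frac{A}{2} - \frac{x}{5}$ ($j{\left(A,x \right)} = -3 + \left(\frac{A}{2} + \frac{x}{-5}\right) = -3 + \left(A \frac{1}{2} + x \left(- \frac{1}{5}\right)\right) = -3 + \left(\frac{A}{2} - \frac{x}{5}\right) = -3 + \frac{A}{2} - \frac{x}{5}$)
$14 - 148 j{\left(11,-1 \right)} = 14 - 148 \left(-3 + \frac{1}{2} \cdot 11 - - \frac{1}{5}\right) = 14 - 148 \left(-3 + \frac{11}{2} + \frac{1}{5}\right) = 14 - \frac{1998}{5} = - \frac{1928}{5}$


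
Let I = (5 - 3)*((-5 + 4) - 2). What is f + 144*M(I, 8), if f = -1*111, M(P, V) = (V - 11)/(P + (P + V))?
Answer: -3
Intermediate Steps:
I = -6 (I = 2*(-1 - 2) = 2*(-3) = -6)
M(P, V) = (-11 + V)/(V + 2*P)
f = -111
f + 144*M(I, 8) = -111 + 144*((-11 + 8)/(8 + 2*(-6))) = -111 + 144*(-3/(8 - 12)) = -111 + 144*(-3/(-4)) = -111 + 144*(-¼*(-3)) = -111 + 144*(¾) = -111 + 108 = -3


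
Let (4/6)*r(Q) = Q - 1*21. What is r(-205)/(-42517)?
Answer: 339/42517 ≈ 0.0079733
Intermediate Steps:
r(Q) = -63/2 + 3*Q/2 (r(Q) = 3*(Q - 1*21)/2 = 3*(Q - 21)/2 = 3*(-21 + Q)/2 = -63/2 + 3*Q/2)
r(-205)/(-42517) = (-63/2 + (3/2)*(-205))/(-42517) = (-63/2 - 615/2)*(-1/42517) = -339*(-1/42517) = 339/42517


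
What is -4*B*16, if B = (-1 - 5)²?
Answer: -2304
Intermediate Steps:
B = 36 (B = (-6)² = 36)
-4*B*16 = -4*36*16 = -144*16 = -2304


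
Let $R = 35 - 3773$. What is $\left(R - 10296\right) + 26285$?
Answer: $12251$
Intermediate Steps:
$R = -3738$ ($R = 35 - 3773 = -3738$)
$\left(R - 10296\right) + 26285 = \left(-3738 - 10296\right) + 26285 = -14034 + 26285 = 12251$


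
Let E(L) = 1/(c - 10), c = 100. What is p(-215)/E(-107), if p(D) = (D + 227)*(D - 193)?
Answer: -440640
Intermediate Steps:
p(D) = (-193 + D)*(227 + D) (p(D) = (227 + D)*(-193 + D) = (-193 + D)*(227 + D))
E(L) = 1/90 (E(L) = 1/(100 - 10) = 1/90)
p(-215)/E(-107) = (-43811 + (-215)² + 34*(-215))/(1/90) = (-43811 + 46225 - 7310)*90 = -4896*90 = -440640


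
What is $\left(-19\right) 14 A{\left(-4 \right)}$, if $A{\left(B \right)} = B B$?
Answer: $-4256$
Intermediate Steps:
$A{\left(B \right)} = B^{2}$
$\left(-19\right) 14 A{\left(-4 \right)} = \left(-19\right) 14 \left(-4\right)^{2} = \left(-266\right) 16 = -4256$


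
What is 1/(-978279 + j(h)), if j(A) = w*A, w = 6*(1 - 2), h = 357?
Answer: -1/980421 ≈ -1.0200e-6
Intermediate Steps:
w = -6 (w = 6*(-1) = -6)
j(A) = -6*A
1/(-978279 + j(h)) = 1/(-978279 - 6*357) = 1/(-978279 - 2142) = 1/(-980421) = -1/980421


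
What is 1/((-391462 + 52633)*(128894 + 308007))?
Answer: -1/148034728929 ≈ -6.7552e-12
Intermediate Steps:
1/((-391462 + 52633)*(128894 + 308007)) = 1/(-338829*436901) = 1/(-148034728929) = -1/148034728929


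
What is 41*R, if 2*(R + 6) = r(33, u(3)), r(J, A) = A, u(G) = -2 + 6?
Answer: -164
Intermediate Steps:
u(G) = 4
R = -4 (R = -6 + (1/2)*4 = -6 + 2 = -4)
41*R = 41*(-4) = -164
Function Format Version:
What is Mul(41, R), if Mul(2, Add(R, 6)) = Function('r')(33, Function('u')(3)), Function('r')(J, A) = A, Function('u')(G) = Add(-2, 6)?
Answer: -164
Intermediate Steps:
Function('u')(G) = 4
R = -4 (R = Add(-6, Mul(Rational(1, 2), 4)) = Add(-6, 2) = -4)
Mul(41, R) = Mul(41, -4) = -164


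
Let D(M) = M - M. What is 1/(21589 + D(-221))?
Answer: 1/21589 ≈ 4.6320e-5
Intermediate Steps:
D(M) = 0
1/(21589 + D(-221)) = 1/(21589 + 0) = 1/21589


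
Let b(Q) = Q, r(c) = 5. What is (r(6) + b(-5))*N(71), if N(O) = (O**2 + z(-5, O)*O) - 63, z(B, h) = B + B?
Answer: 0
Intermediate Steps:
z(B, h) = 2*B
N(O) = -63 + O**2 - 10*O (N(O) = (O**2 + (2*(-5))*O) - 63 = (O**2 - 10*O) - 63 = -63 + O**2 - 10*O)
(r(6) + b(-5))*N(71) = (5 - 5)*(-63 + 71**2 - 10*71) = 0*(-63 + 5041 - 710) = 0*4268 = 0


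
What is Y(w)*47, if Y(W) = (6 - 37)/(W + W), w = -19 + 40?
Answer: -1457/42 ≈ -34.690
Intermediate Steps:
w = 21
Y(W) = -31/(2*W) (Y(W) = -31*1/(2*W) = -31/(2*W))
Y(w)*47 = -31/2/21*47 = -31/2*1/21*47 = -31/42*47 = -1457/42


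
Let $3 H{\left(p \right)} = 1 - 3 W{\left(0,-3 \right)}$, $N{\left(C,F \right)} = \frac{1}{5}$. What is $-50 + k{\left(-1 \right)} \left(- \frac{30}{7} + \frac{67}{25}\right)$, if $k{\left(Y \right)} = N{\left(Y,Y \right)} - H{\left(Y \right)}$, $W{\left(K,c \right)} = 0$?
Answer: $- \frac{130688}{2625} \approx -49.786$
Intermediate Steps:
$N{\left(C,F \right)} = \frac{1}{5}$
$H{\left(p \right)} = \frac{1}{3}$ ($H{\left(p \right)} = \frac{1 - 0}{3} = \frac{1 + 0}{3} = \frac{1}{3} \cdot 1 = \frac{1}{3}$)
$k{\left(Y \right)} = - \frac{2}{15}$ ($k{\left(Y \right)} = \frac{1}{5} - \frac{1}{3} = - \frac{2}{15}$)
$-50 + k{\left(-1 \right)} \left(- \frac{30}{7} + \frac{67}{25}\right) = -50 - \frac{2 \left(- \frac{30}{7} + \frac{67}{25}\right)}{15} = -50 - - \frac{562}{2625} = -50 + \frac{562}{2625} = - \frac{130688}{2625}$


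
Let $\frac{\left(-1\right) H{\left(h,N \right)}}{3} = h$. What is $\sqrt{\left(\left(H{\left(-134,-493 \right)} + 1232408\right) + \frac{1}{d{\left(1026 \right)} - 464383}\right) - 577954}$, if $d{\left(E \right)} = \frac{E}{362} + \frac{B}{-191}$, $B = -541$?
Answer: $\frac{\sqrt{168776401003831805597971457}}{16053988789} \approx 809.23$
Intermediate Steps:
$d{\left(E \right)} = \frac{541}{191} + \frac{E}{362}$ ($d{\left(E \right)} = \frac{E}{362} - \frac{541}{-191} = E \frac{1}{362} - - \frac{541}{191} = \frac{E}{362} + \frac{541}{191} = \frac{541}{191} + \frac{E}{362}$)
$H{\left(h,N \right)} = - 3 h$
$\sqrt{\left(\left(H{\left(-134,-493 \right)} + 1232408\right) + \frac{1}{d{\left(1026 \right)} - 464383}\right) - 577954} = \sqrt{\left(\left(\left(-3\right) \left(-134\right) + 1232408\right) + \frac{1}{\left(\frac{541}{191} + \frac{1}{362} \cdot 1026\right) - 464383}\right) - 577954} = \sqrt{\left(\left(402 + 1232408\right) + \frac{1}{\left(\frac{541}{191} + \frac{513}{181}\right) - 464383}\right) - 577954} = \sqrt{\left(1232810 + \frac{1}{\frac{195904}{34571} - 464383}\right) - 577954} = \sqrt{\left(1232810 + \frac{1}{- \frac{16053988789}{34571}}\right) - 577954} = \sqrt{\left(1232810 - \frac{34571}{16053988789}\right) - 577954} = \sqrt{\frac{19791517918932519}{16053988789} - 577954} = \sqrt{\frac{10513050882374813}{16053988789}} = \frac{\sqrt{168776401003831805597971457}}{16053988789}$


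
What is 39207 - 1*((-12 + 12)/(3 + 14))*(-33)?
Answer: 39207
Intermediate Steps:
39207 - 1*((-12 + 12)/(3 + 14))*(-33) = 39207 - 1*(0/17)*(-33) = 39207 - 1*(0*(1/17))*(-33) = 39207 - 1*0*(-33) = 39207 - 0*(-33) = 39207 - 1*0 = 39207 + 0 = 39207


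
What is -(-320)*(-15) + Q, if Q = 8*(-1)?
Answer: -4808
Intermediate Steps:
Q = -8
-(-320)*(-15) + Q = -(-320)*(-15) - 8 = -40*120 - 8 = -4800 - 8 = -4808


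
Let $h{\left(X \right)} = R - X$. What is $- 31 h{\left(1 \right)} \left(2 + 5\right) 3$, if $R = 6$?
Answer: $-3255$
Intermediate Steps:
$h{\left(X \right)} = 6 - X$
$- 31 h{\left(1 \right)} \left(2 + 5\right) 3 = - 31 \left(6 - 1\right) \left(2 + 5\right) 3 = - 31 \left(6 - 1\right) 7 \cdot 3 = \left(-31\right) 5 \cdot 21 = \left(-155\right) 21 = -3255$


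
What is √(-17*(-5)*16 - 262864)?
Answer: 24*I*√454 ≈ 511.37*I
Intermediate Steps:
√(-17*(-5)*16 - 262864) = √(85*16 - 262864) = √(1360 - 262864) = √(-261504) = 24*I*√454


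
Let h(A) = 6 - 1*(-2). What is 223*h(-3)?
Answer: 1784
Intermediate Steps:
h(A) = 8 (h(A) = 6 + 2 = 8)
223*h(-3) = 223*8 = 1784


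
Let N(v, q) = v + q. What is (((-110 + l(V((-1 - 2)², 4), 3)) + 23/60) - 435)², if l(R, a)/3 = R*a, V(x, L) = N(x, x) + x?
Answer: 327501409/3600 ≈ 90973.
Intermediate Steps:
N(v, q) = q + v
V(x, L) = 3*x (V(x, L) = (x + x) + x = 2*x + x = 3*x)
l(R, a) = 3*R*a (l(R, a) = 3*(R*a) = 3*R*a)
(((-110 + l(V((-1 - 2)², 4), 3)) + 23/60) - 435)² = (((-110 + 3*(3*(-1 - 2)²)*3) + 23/60) - 435)² = (((-110 + 3*(3*(-3)²)*3) + 23*(1/60)) - 435)² = (((-110 + 3*(3*9)*3) + 23/60) - 435)² = (((-110 + 3*27*3) + 23/60) - 435)² = (((-110 + 243) + 23/60) - 435)² = ((133 + 23/60) - 435)² = (8003/60 - 435)² = (-18097/60)² = 327501409/3600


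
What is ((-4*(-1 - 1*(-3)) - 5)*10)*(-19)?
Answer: 2470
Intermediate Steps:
((-4*(-1 - 1*(-3)) - 5)*10)*(-19) = ((-4*(-1 + 3) - 5)*10)*(-19) = ((-4*2 - 5)*10)*(-19) = ((-8 - 5)*10)*(-19) = -13*10*(-19) = -130*(-19) = 2470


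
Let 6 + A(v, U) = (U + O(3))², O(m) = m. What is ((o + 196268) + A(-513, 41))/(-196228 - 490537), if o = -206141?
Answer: 7943/686765 ≈ 0.011566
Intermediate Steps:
A(v, U) = -6 + (3 + U)² (A(v, U) = -6 + (U + 3)² = -6 + (3 + U)²)
((o + 196268) + A(-513, 41))/(-196228 - 490537) = ((-206141 + 196268) + (-6 + (3 + 41)²))/(-196228 - 490537) = (-9873 + (-6 + 44²))/(-686765) = (-9873 + (-6 + 1936))*(-1/686765) = (-9873 + 1930)*(-1/686765) = -7943*(-1/686765) = 7943/686765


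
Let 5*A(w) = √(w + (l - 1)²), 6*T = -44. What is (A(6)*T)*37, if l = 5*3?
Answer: -814*√202/15 ≈ -771.27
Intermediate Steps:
T = -22/3 (T = (⅙)*(-44) = -22/3 ≈ -7.3333)
l = 15
A(w) = √(196 + w)/5 (A(w) = √(w + (15 - 1)²)/5 = √(w + 14²)/5 = √(w + 196)/5 = √(196 + w)/5)
(A(6)*T)*37 = ((√(196 + 6)/5)*(-22/3))*37 = ((√202/5)*(-22/3))*37 = -22*√202/15*37 = -814*√202/15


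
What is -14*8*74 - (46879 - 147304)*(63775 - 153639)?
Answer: -9024600488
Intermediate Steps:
-14*8*74 - (46879 - 147304)*(63775 - 153639) = -112*74 - (-100425)*(-89864) = -8288 - 1*9024592200 = -8288 - 9024592200 = -9024600488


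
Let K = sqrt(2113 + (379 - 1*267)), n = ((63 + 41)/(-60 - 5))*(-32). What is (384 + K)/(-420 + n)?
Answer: -480/461 - 25*sqrt(89)/1844 ≈ -1.1691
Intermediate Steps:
n = 256/5 (n = (104/(-65))*(-32) = (104*(-1/65))*(-32) = -8/5*(-32) = 256/5 ≈ 51.200)
K = 5*sqrt(89) (K = sqrt(2113 + (379 - 267)) = sqrt(2113 + 112) = sqrt(2225) = 5*sqrt(89) ≈ 47.170)
(384 + K)/(-420 + n) = (384 + 5*sqrt(89))/(-420 + 256/5) = (384 + 5*sqrt(89))/(-1844/5) = (384 + 5*sqrt(89))*(-5/1844) = -480/461 - 25*sqrt(89)/1844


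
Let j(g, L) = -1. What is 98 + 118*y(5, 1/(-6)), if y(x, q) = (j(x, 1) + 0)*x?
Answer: -492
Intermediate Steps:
y(x, q) = -x (y(x, q) = (-1 + 0)*x = -x)
98 + 118*y(5, 1/(-6)) = 98 + 118*(-1*5) = 98 + 118*(-5) = 98 - 590 = -492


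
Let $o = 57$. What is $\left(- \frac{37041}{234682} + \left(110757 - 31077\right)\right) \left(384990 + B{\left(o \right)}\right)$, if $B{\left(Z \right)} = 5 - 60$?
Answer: $\frac{7198063054208265}{234682} \approx 3.0672 \cdot 10^{10}$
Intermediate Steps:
$B{\left(Z \right)} = -55$ ($B{\left(Z \right)} = 5 - 60 = -55$)
$\left(- \frac{37041}{234682} + \left(110757 - 31077\right)\right) \left(384990 + B{\left(o \right)}\right) = \left(- \frac{37041}{234682} + \left(110757 - 31077\right)\right) \left(384990 - 55\right) = \left(\left(-37041\right) \frac{1}{234682} + \left(110757 - 31077\right)\right) 384935 = \left(- \frac{37041}{234682} + 79680\right) 384935 = \frac{18699424719}{234682} \cdot 384935 = \frac{7198063054208265}{234682}$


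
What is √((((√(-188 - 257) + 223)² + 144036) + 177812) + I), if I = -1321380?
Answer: √(-950248 + 446*I*√445) ≈ 4.826 + 974.82*I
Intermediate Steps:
√((((√(-188 - 257) + 223)² + 144036) + 177812) + I) = √((((√(-188 - 257) + 223)² + 144036) + 177812) - 1321380) = √((((√(-445) + 223)² + 144036) + 177812) - 1321380) = √((((I*√445 + 223)² + 144036) + 177812) - 1321380) = √((((223 + I*√445)² + 144036) + 177812) - 1321380) = √(((144036 + (223 + I*√445)²) + 177812) - 1321380) = √((321848 + (223 + I*√445)²) - 1321380) = √(-999532 + (223 + I*√445)²)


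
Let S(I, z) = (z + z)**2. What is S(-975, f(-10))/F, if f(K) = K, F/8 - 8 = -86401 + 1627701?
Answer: 25/770654 ≈ 3.2440e-5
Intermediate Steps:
F = 12330464 (F = 64 + 8*(-86401 + 1627701) = 64 + 8*1541300 = 64 + 12330400 = 12330464)
S(I, z) = 4*z**2 (S(I, z) = (2*z)**2 = 4*z**2)
S(-975, f(-10))/F = (4*(-10)**2)/12330464 = (4*100)*(1/12330464) = 400*(1/12330464) = 25/770654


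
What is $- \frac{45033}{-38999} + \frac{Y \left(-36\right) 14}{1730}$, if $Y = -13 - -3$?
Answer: $\frac{27446205}{6746827} \approx 4.068$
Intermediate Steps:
$Y = -10$ ($Y = -13 + 3 = -10$)
$- \frac{45033}{-38999} + \frac{Y \left(-36\right) 14}{1730} = - \frac{45033}{-38999} + \frac{\left(-10\right) \left(-36\right) 14}{1730} = \left(-45033\right) \left(- \frac{1}{38999}\right) + 360 \cdot 14 \cdot \frac{1}{1730} = \frac{45033}{38999} + 5040 \cdot \frac{1}{1730} = \frac{45033}{38999} + \frac{504}{173} = \frac{27446205}{6746827}$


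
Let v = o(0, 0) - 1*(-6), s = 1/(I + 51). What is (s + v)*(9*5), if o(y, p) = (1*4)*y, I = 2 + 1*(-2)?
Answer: 4605/17 ≈ 270.88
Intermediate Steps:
I = 0 (I = 2 - 2 = 0)
o(y, p) = 4*y
s = 1/51 (s = 1/(0 + 51) = 1/51 ≈ 0.019608)
v = 6 (v = 4*0 - 1*(-6) = 0 + 6 = 6)
(s + v)*(9*5) = (1/51 + 6)*(9*5) = (307/51)*45 = 4605/17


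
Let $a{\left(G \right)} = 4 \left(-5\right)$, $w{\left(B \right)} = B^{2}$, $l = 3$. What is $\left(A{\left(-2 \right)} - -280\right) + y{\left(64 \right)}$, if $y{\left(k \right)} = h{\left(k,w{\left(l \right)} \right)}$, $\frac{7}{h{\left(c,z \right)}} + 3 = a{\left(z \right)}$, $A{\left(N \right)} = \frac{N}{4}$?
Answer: $\frac{12843}{46} \approx 279.2$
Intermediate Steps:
$a{\left(G \right)} = -20$
$A{\left(N \right)} = \frac{N}{4}$ ($A{\left(N \right)} = N \frac{1}{4} = \frac{N}{4}$)
$h{\left(c,z \right)} = - \frac{7}{23}$ ($h{\left(c,z \right)} = \frac{7}{-3 - 20} = \frac{7}{-23} = 7 \left(- \frac{1}{23}\right) = - \frac{7}{23}$)
$y{\left(k \right)} = - \frac{7}{23}$
$\left(A{\left(-2 \right)} - -280\right) + y{\left(64 \right)} = \left(\frac{1}{4} \left(-2\right) - -280\right) - \frac{7}{23} = \left(- \frac{1}{2} + 280\right) - \frac{7}{23} = \frac{559}{2} - \frac{7}{23} = \frac{12843}{46}$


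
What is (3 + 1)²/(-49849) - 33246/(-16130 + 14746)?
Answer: 828628855/34495508 ≈ 24.021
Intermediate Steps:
(3 + 1)²/(-49849) - 33246/(-16130 + 14746) = 4²*(-1/49849) - 33246/(-1384) = 16*(-1/49849) - 33246*(-1/1384) = -16/49849 + 16623/692 = 828628855/34495508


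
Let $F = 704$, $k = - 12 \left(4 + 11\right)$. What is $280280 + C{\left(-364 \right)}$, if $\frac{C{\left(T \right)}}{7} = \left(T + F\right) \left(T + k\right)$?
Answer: $-1014440$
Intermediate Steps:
$k = -180$ ($k = \left(-12\right) 15 = -180$)
$C{\left(T \right)} = 7 \left(-180 + T\right) \left(704 + T\right)$ ($C{\left(T \right)} = 7 \left(T + 704\right) \left(T - 180\right) = 7 \left(704 + T\right) \left(-180 + T\right) = 7 \left(-180 + T\right) \left(704 + T\right)$)
$280280 + C{\left(-364 \right)} = 280280 + \left(-887040 + 7 \left(-364\right)^{2} + 3668 \left(-364\right)\right) = 280280 - 1294720 = -1014440$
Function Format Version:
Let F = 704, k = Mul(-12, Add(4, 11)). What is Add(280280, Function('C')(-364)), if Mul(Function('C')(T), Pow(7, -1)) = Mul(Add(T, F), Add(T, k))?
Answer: -1014440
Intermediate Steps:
k = -180 (k = Mul(-12, 15) = -180)
Function('C')(T) = Mul(7, Add(-180, T), Add(704, T)) (Function('C')(T) = Mul(7, Mul(Add(T, 704), Add(T, -180))) = Mul(7, Mul(Add(704, T), Add(-180, T))) = Mul(7, Mul(Add(-180, T), Add(704, T))) = Mul(7, Add(-180, T), Add(704, T)))
Add(280280, Function('C')(-364)) = Add(280280, Add(-887040, Mul(7, Pow(-364, 2)), Mul(3668, -364))) = Add(280280, Add(-887040, Mul(7, 132496), -1335152)) = Add(280280, Add(-887040, 927472, -1335152)) = Add(280280, -1294720) = -1014440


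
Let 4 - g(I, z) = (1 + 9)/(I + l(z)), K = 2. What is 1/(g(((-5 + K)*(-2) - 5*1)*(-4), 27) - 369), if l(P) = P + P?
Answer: -5/1826 ≈ -0.0027382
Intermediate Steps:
l(P) = 2*P
g(I, z) = 4 - 10/(I + 2*z) (g(I, z) = 4 - (1 + 9)/(I + 2*z) = 4 - 10/(I + 2*z))
1/(g(((-5 + K)*(-2) - 5*1)*(-4), 27) - 369) = 1/(2*(-5 + 2*(((-5 + 2)*(-2) - 5*1)*(-4)) + 4*27)/(((-5 + 2)*(-2) - 5*1)*(-4) + 2*27) - 369) = 1/(2*(-5 + 2*((-3*(-2) - 5)*(-4)) + 108)/((-3*(-2) - 5)*(-4) + 54) - 369) = 1/(2*(-5 + 2*((6 - 5)*(-4)) + 108)/((6 - 5)*(-4) + 54) - 369) = 1/(2*(-5 + 2*(1*(-4)) + 108)/(1*(-4) + 54) - 369) = 1/(2*(-5 + 2*(-4) + 108)/(-4 + 54) - 369) = 1/(2*(-5 - 8 + 108)/50 - 369) = 1/(2*(1/50)*95 - 369) = 1/(19/5 - 369) = 1/(-1826/5) = -5/1826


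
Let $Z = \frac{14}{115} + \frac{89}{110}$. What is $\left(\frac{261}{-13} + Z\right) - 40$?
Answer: $- \frac{389063}{6578} \approx -59.146$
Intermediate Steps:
$Z = \frac{471}{506}$ ($Z = 14 \cdot \frac{1}{115} + 89 \cdot \frac{1}{110} = \frac{14}{115} + \frac{89}{110} = \frac{471}{506} \approx 0.93083$)
$\left(\frac{261}{-13} + Z\right) - 40 = \left(\frac{261}{-13} + \frac{471}{506}\right) - 40 = \left(261 \left(- \frac{1}{13}\right) + \frac{471}{506}\right) - 40 = \left(- \frac{261}{13} + \frac{471}{506}\right) - 40 = - \frac{125943}{6578} - 40 = - \frac{389063}{6578}$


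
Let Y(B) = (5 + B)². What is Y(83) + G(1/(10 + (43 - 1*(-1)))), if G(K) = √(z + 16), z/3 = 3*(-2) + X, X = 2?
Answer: 7746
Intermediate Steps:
z = -12 (z = 3*(3*(-2) + 2) = 3*(-6 + 2) = 3*(-4) = -12)
G(K) = 2 (G(K) = √(-12 + 16) = √4 = 2)
Y(83) + G(1/(10 + (43 - 1*(-1)))) = (5 + 83)² + 2 = 88² + 2 = 7744 + 2 = 7746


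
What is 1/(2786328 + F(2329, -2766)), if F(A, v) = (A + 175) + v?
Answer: 1/2786066 ≈ 3.5893e-7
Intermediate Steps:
F(A, v) = 175 + A + v (F(A, v) = (175 + A) + v = 175 + A + v)
1/(2786328 + F(2329, -2766)) = 1/(2786328 + (175 + 2329 - 2766)) = 1/(2786328 - 262) = 1/2786066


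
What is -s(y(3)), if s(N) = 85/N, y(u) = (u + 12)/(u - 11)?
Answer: 136/3 ≈ 45.333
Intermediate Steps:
y(u) = (12 + u)/(-11 + u)
-s(y(3)) = -85/((12 + 3)/(-11 + 3)) = -85/(15/(-8)) = -85/((-⅛*15)) = -85/(-15/8) = -85*(-8)/15 = -1*(-136/3) = 136/3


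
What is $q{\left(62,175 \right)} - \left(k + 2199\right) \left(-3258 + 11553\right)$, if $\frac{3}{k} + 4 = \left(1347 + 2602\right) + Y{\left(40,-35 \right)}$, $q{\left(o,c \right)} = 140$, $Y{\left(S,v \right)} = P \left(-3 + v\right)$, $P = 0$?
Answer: $- \frac{4797270254}{263} \approx -1.8241 \cdot 10^{7}$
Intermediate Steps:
$Y{\left(S,v \right)} = 0$ ($Y{\left(S,v \right)} = 0 \left(-3 + v\right) = 0$)
$k = \frac{1}{1315}$ ($k = \frac{3}{-4 + \left(\left(1347 + 2602\right) + 0\right)} = \frac{3}{-4 + \left(3949 + 0\right)} = \frac{3}{-4 + 3949} = \frac{3}{3945} = 3 \cdot \frac{1}{3945} = \frac{1}{1315} \approx 0.00076046$)
$q{\left(62,175 \right)} - \left(k + 2199\right) \left(-3258 + 11553\right) = 140 - \left(\frac{1}{1315} + 2199\right) \left(-3258 + 11553\right) = 140 - \frac{2891686}{1315} \cdot 8295 = 140 - \frac{4797307074}{263} = - \frac{4797270254}{263}$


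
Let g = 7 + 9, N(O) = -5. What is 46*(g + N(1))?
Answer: 506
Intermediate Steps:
g = 16
46*(g + N(1)) = 46*(16 - 5) = 46*11 = 506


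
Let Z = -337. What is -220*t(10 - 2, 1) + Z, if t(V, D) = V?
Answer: -2097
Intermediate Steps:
-220*t(10 - 2, 1) + Z = -220*(10 - 2) - 337 = -220*8 - 337 = -1760 - 337 = -2097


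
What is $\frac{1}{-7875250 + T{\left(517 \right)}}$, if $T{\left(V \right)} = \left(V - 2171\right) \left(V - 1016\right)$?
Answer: $- \frac{1}{7049904} \approx -1.4185 \cdot 10^{-7}$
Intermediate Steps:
$T{\left(V \right)} = \left(-2171 + V\right) \left(-1016 + V\right)$
$\frac{1}{-7875250 + T{\left(517 \right)}} = \frac{1}{-7875250 + \left(2205736 + 517^{2} - 1647679\right)} = \frac{1}{-7875250 + \left(2205736 + 267289 - 1647679\right)} = \frac{1}{-7875250 + 825346} = \frac{1}{-7049904} = - \frac{1}{7049904}$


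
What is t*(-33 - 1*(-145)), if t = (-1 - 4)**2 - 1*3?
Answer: 2464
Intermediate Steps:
t = 22 (t = (-5)**2 - 3 = 25 - 3 = 22)
t*(-33 - 1*(-145)) = 22*(-33 - 1*(-145)) = 22*(-33 + 145) = 22*112 = 2464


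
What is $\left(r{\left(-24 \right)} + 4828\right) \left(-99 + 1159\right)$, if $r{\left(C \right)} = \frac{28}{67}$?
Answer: $\frac{342914240}{67} \approx 5.1181 \cdot 10^{6}$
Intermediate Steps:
$r{\left(C \right)} = \frac{28}{67}$ ($r{\left(C \right)} = 28 \cdot \frac{1}{67} = \frac{28}{67}$)
$\left(r{\left(-24 \right)} + 4828\right) \left(-99 + 1159\right) = \left(\frac{28}{67} + 4828\right) \left(-99 + 1159\right) = \frac{323504}{67} \cdot 1060 = \frac{342914240}{67}$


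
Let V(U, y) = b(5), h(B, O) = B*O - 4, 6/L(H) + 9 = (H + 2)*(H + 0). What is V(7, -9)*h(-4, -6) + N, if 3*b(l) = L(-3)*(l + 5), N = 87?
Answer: 61/3 ≈ 20.333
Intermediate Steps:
L(H) = 6/(-9 + H*(2 + H)) (L(H) = 6/(-9 + (H + 2)*(H + 0)) = 6/(-9 + (2 + H)*H) = 6/(-9 + H*(2 + H)))
h(B, O) = -4 + B*O
b(l) = -5/3 - l/3 (b(l) = ((6/(-9 + (-3)**2 + 2*(-3)))*(l + 5))/3 = ((6/(-9 + 9 - 6))*(5 + l))/3 = ((6/(-6))*(5 + l))/3 = ((6*(-1/6))*(5 + l))/3 = (-(5 + l))/3 = (-5 - l)/3 = -5/3 - l/3)
V(U, y) = -10/3 (V(U, y) = -5/3 - 1/3*5 = -5/3 - 5/3 = -10/3)
V(7, -9)*h(-4, -6) + N = -10*(-4 - 4*(-6))/3 + 87 = -10*(-4 + 24)/3 + 87 = -10/3*20 + 87 = -200/3 + 87 = 61/3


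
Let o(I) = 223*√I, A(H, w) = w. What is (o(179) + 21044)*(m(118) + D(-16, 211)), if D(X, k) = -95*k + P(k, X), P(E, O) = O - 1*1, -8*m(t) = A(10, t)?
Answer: -422495127 - 17908461*√179/4 ≈ -4.8239e+8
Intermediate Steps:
m(t) = -t/8
P(E, O) = -1 + O (P(E, O) = O - 1 = -1 + O)
D(X, k) = -1 + X - 95*k (D(X, k) = -95*k + (-1 + X) = -1 + X - 95*k)
(o(179) + 21044)*(m(118) + D(-16, 211)) = (223*√179 + 21044)*(-⅛*118 + (-1 - 16 - 95*211)) = (21044 + 223*√179)*(-59/4 + (-1 - 16 - 20045)) = (21044 + 223*√179)*(-59/4 - 20062) = (21044 + 223*√179)*(-80307/4) = -422495127 - 17908461*√179/4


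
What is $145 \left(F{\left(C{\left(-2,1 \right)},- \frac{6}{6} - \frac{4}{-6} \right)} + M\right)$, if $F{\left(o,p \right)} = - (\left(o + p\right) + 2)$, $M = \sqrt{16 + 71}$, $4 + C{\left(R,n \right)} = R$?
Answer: $\frac{1885}{3} + 145 \sqrt{87} \approx 1980.8$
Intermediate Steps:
$C{\left(R,n \right)} = -4 + R$
$M = \sqrt{87} \approx 9.3274$
$F{\left(o,p \right)} = -2 - o - p$ ($F{\left(o,p \right)} = - (2 + o + p) = -2 - o - p$)
$145 \left(F{\left(C{\left(-2,1 \right)},- \frac{6}{6} - \frac{4}{-6} \right)} + M\right) = 145 \left(\left(-2 - \left(-4 - 2\right) - \left(- \frac{6}{6} - \frac{4}{-6}\right)\right) + \sqrt{87}\right) = 145 \left(\left(-2 - -6 - \left(\left(-6\right) \frac{1}{6} - - \frac{2}{3}\right)\right) + \sqrt{87}\right) = 145 \left(\left(-2 + 6 - \left(-1 + \frac{2}{3}\right)\right) + \sqrt{87}\right) = 145 \left(\left(-2 + 6 - - \frac{1}{3}\right) + \sqrt{87}\right) = 145 \left(\left(-2 + 6 + \frac{1}{3}\right) + \sqrt{87}\right) = 145 \left(\frac{13}{3} + \sqrt{87}\right) = \frac{1885}{3} + 145 \sqrt{87}$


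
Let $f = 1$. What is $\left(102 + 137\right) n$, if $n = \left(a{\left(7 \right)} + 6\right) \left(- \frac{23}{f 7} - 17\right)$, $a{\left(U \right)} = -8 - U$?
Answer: $\frac{305442}{7} \approx 43635.0$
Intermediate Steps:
$n = \frac{1278}{7}$ ($n = \left(\left(-8 - 7\right) + 6\right) \left(- \frac{23}{1 \cdot 7} - 17\right) = \left(\left(-8 - 7\right) + 6\right) \left(- \frac{23}{7} - 17\right) = \left(-15 + 6\right) \left(\left(-23\right) \frac{1}{7} - 17\right) = - 9 \left(- \frac{23}{7} - 17\right) = \left(-9\right) \left(- \frac{142}{7}\right) = \frac{1278}{7} \approx 182.57$)
$\left(102 + 137\right) n = \left(102 + 137\right) \frac{1278}{7} = 239 \cdot \frac{1278}{7} = \frac{305442}{7}$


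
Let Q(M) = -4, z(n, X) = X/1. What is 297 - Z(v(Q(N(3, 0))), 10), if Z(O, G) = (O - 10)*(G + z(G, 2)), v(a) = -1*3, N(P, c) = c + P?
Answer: 453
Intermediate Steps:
z(n, X) = X (z(n, X) = X*1 = X)
N(P, c) = P + c
v(a) = -3
Z(O, G) = (-10 + O)*(2 + G) (Z(O, G) = (O - 10)*(G + 2) = (-10 + O)*(2 + G))
297 - Z(v(Q(N(3, 0))), 10) = 297 - (-20 - 10*10 + 2*(-3) + 10*(-3)) = 297 - (-20 - 100 - 6 - 30) = 297 - 1*(-156) = 297 + 156 = 453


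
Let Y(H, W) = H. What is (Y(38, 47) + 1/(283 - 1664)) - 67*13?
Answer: -1150374/1381 ≈ -833.00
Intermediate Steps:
(Y(38, 47) + 1/(283 - 1664)) - 67*13 = (38 + 1/(283 - 1664)) - 67*13 = (38 + 1/(-1381)) - 871 = (38 - 1/1381) - 871 = 52477/1381 - 871 = -1150374/1381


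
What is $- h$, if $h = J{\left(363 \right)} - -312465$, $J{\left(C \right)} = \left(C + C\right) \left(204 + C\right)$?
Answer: $-724107$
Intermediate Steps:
$J{\left(C \right)} = 2 C \left(204 + C\right)$
$h = 724107$ ($h = 2 \cdot 363 \left(204 + 363\right) - -312465 = 2 \cdot 363 \cdot 567 + 312465 = 411642 + 312465 = 724107$)
$- h = \left(-1\right) 724107 = -724107$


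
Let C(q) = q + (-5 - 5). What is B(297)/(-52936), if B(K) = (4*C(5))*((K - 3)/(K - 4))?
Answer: 735/1938781 ≈ 0.00037910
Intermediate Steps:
C(q) = -10 + q (C(q) = q - 10 = -10 + q)
B(K) = -20*(-3 + K)/(-4 + K) (B(K) = (4*(-10 + 5))*((K - 3)/(K - 4)) = (4*(-5))*((-3 + K)/(-4 + K)) = -20*(-3 + K)/(-4 + K))
B(297)/(-52936) = (20*(3 - 1*297)/(-4 + 297))/(-52936) = (20*(3 - 297)/293)*(-1/52936) = (20*(1/293)*(-294))*(-1/52936) = -5880/293*(-1/52936) = 735/1938781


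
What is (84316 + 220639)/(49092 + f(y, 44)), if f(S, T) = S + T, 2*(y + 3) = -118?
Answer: 304955/49074 ≈ 6.2142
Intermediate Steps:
y = -62 (y = -3 + (½)*(-118) = -3 - 59 = -62)
(84316 + 220639)/(49092 + f(y, 44)) = (84316 + 220639)/(49092 + (-62 + 44)) = 304955/(49092 - 18) = 304955/49074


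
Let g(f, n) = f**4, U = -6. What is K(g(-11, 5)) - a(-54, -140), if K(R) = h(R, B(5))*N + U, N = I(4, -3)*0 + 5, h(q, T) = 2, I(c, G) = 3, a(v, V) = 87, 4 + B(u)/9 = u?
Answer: -83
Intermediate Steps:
B(u) = -36 + 9*u
N = 5 (N = 3*0 + 5 = 0 + 5 = 5)
K(R) = 4 (K(R) = 2*5 - 6 = 10 - 6 = 4)
K(g(-11, 5)) - a(-54, -140) = 4 - 1*87 = 4 - 87 = -83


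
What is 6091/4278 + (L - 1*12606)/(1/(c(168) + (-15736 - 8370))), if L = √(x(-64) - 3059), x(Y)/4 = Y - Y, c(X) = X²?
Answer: -222077425133/4278 + 4118*I*√3059 ≈ -5.1911e+7 + 2.2776e+5*I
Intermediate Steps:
x(Y) = 0 (x(Y) = 4*(Y - Y) = 4*0 = 0)
L = I*√3059 (L = √(0 - 3059) = √(-3059) = I*√3059 ≈ 55.308*I)
6091/4278 + (L - 1*12606)/(1/(c(168) + (-15736 - 8370))) = 6091/4278 + (I*√3059 - 1*12606)/(1/(168² + (-15736 - 8370))) = 6091*(1/4278) + (I*√3059 - 12606)/(1/(28224 - 24106)) = 6091/4278 + (-12606 + I*√3059)/(1/4118) = 6091/4278 + (-12606 + I*√3059)*4118 = 6091/4278 + (-51911508 + 4118*I*√3059) = -222077425133/4278 + 4118*I*√3059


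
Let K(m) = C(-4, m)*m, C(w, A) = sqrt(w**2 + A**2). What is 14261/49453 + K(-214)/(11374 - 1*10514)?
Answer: 14261/49453 - 107*sqrt(11453)/215 ≈ -52.972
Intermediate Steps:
C(w, A) = sqrt(A**2 + w**2)
K(m) = m*sqrt(16 + m**2) (K(m) = sqrt(m**2 + (-4)**2)*m = sqrt(m**2 + 16)*m = sqrt(16 + m**2)*m = m*sqrt(16 + m**2))
14261/49453 + K(-214)/(11374 - 1*10514) = 14261/49453 + (-214*sqrt(16 + (-214)**2))/(11374 - 1*10514) = 14261*(1/49453) + (-214*sqrt(16 + 45796))/(11374 - 10514) = 14261/49453 - 428*sqrt(11453)/860 = 14261/49453 - 428*sqrt(11453)*(1/860) = 14261/49453 - 107*sqrt(11453)/215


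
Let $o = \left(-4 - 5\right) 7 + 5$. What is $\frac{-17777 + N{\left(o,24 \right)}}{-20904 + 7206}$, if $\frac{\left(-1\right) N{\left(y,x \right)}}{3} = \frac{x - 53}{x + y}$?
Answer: $\frac{604505}{465732} \approx 1.298$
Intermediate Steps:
$o = -58$ ($o = \left(-4 - 5\right) 7 + 5 = \left(-9\right) 7 + 5 = -63 + 5 = -58$)
$N{\left(y,x \right)} = - \frac{3 \left(-53 + x\right)}{x + y}$ ($N{\left(y,x \right)} = - 3 \frac{x - 53}{x + y} = - 3 \frac{-53 + x}{x + y} = - \frac{3 \left(-53 + x\right)}{x + y}$)
$\frac{-17777 + N{\left(o,24 \right)}}{-20904 + 7206} = \frac{-17777 + \frac{3 \left(53 - 24\right)}{24 - 58}}{-20904 + 7206} = \frac{-17777 + \frac{3 \left(53 - 24\right)}{-34}}{-13698} = \left(-17777 + 3 \left(- \frac{1}{34}\right) 29\right) \left(- \frac{1}{13698}\right) = \left(-17777 - \frac{87}{34}\right) \left(- \frac{1}{13698}\right) = \left(- \frac{604505}{34}\right) \left(- \frac{1}{13698}\right) = \frac{604505}{465732}$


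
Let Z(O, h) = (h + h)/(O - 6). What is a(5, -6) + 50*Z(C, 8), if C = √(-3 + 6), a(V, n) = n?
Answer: -1666/11 - 800*√3/33 ≈ -193.44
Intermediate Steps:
C = √3 ≈ 1.7320
Z(O, h) = 2*h/(-6 + O) (Z(O, h) = (2*h)/(-6 + O) = 2*h/(-6 + O))
a(5, -6) + 50*Z(C, 8) = -6 + 50*(2*8/(-6 + √3)) = -6 + 50*(16/(-6 + √3)) = -6 + 800/(-6 + √3)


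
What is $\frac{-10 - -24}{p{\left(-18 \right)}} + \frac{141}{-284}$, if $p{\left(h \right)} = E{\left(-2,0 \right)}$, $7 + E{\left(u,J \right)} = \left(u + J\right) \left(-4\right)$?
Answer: $\frac{3835}{284} \approx 13.504$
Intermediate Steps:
$E{\left(u,J \right)} = -7 - 4 J - 4 u$ ($E{\left(u,J \right)} = -7 + \left(u + J\right) \left(-4\right) = -7 + \left(J + u\right) \left(-4\right) = -7 - \left(4 J + 4 u\right) = -7 - 4 J - 4 u$)
$p{\left(h \right)} = 1$ ($p{\left(h \right)} = -7 - 0 - -8 = -7 + 0 + 8 = 1$)
$\frac{-10 - -24}{p{\left(-18 \right)}} + \frac{141}{-284} = \frac{-10 - -24}{1} + \frac{141}{-284} = \left(-10 + 24\right) 1 + 141 \left(- \frac{1}{284}\right) = 14 \cdot 1 - \frac{141}{284} = 14 - \frac{141}{284} = \frac{3835}{284}$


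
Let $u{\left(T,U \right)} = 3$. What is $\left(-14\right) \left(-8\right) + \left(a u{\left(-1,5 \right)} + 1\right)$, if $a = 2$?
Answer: $119$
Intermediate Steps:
$\left(-14\right) \left(-8\right) + \left(a u{\left(-1,5 \right)} + 1\right) = \left(-14\right) \left(-8\right) + \left(2 \cdot 3 + 1\right) = 112 + \left(6 + 1\right) = 112 + 7 = 119$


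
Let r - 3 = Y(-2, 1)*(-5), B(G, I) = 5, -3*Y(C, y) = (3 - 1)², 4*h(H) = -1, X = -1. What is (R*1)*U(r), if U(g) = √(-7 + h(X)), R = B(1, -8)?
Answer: 5*I*√29/2 ≈ 13.463*I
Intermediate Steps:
h(H) = -¼ (h(H) = (¼)*(-1) = -¼)
Y(C, y) = -4/3 (Y(C, y) = -(3 - 1)²/3 = -⅓*2² = -⅓*4 = -4/3)
R = 5
r = 29/3 (r = 3 - 4/3*(-5) = 3 + 20/3 = 29/3 ≈ 9.6667)
U(g) = I*√29/2 (U(g) = √(-7 - ¼) = √(-29/4) = I*√29/2)
(R*1)*U(r) = (5*1)*(I*√29/2) = 5*(I*√29/2) = 5*I*√29/2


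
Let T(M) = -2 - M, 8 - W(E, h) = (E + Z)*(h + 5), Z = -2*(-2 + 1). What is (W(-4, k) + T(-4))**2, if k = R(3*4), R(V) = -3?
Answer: 196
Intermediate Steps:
k = -3
Z = 2 (Z = -2*(-1) = 2)
W(E, h) = 8 - (2 + E)*(5 + h) (W(E, h) = 8 - (E + 2)*(h + 5) = 8 - (2 + E)*(5 + h))
(W(-4, k) + T(-4))**2 = ((-2 - 5*(-4) - 2*(-3) - 1*(-4)*(-3)) + (-2 - 1*(-4)))**2 = ((-2 + 20 + 6 - 12) + (-2 + 4))**2 = (12 + 2)**2 = 14**2 = 196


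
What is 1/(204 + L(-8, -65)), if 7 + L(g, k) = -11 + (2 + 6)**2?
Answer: 1/250 ≈ 0.0040000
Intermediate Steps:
L(g, k) = 46 (L(g, k) = -7 + (-11 + (2 + 6)**2) = -7 + (-11 + 8**2) = -7 + (-11 + 64) = -7 + 53 = 46)
1/(204 + L(-8, -65)) = 1/(204 + 46) = 1/250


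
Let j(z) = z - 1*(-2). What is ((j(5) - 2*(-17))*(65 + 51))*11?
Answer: 52316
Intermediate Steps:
j(z) = 2 + z (j(z) = z + 2 = 2 + z)
((j(5) - 2*(-17))*(65 + 51))*11 = (((2 + 5) - 2*(-17))*(65 + 51))*11 = ((7 + 34)*116)*11 = (41*116)*11 = 4756*11 = 52316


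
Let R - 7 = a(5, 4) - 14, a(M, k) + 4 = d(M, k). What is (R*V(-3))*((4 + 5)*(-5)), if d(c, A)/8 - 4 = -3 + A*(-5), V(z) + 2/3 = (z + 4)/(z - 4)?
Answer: -41565/7 ≈ -5937.9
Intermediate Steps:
V(z) = -2/3 + (4 + z)/(-4 + z) (V(z) = -2/3 + (z + 4)/(z - 4) = -2/3 + (4 + z)/(-4 + z))
d(c, A) = 8 - 40*A (d(c, A) = 32 + 8*(-3 + A*(-5)) = 32 + 8*(-3 - 5*A) = 32 + (-24 - 40*A) = 8 - 40*A)
a(M, k) = 4 - 40*k (a(M, k) = -4 + (8 - 40*k) = 4 - 40*k)
R = -163 (R = 7 + ((4 - 40*4) - 14) = 7 + ((4 - 160) - 14) = 7 + (-156 - 14) = 7 - 170 = -163)
(R*V(-3))*((4 + 5)*(-5)) = (-163*(20 - 3)/(3*(-4 - 3)))*((4 + 5)*(-5)) = (-163*17/(3*(-7)))*(9*(-5)) = -163*(-1)*17/(3*7)*(-45) = -163*(-17/21)*(-45) = (2771/21)*(-45) = -41565/7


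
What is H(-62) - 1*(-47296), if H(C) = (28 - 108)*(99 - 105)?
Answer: 47776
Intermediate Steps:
H(C) = 480 (H(C) = -80*(-6) = 480)
H(-62) - 1*(-47296) = 480 - 1*(-47296) = 480 + 47296 = 47776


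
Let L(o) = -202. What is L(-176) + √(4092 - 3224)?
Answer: -202 + 2*√217 ≈ -172.54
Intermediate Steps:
L(-176) + √(4092 - 3224) = -202 + √(4092 - 3224) = -202 + √868 = -202 + 2*√217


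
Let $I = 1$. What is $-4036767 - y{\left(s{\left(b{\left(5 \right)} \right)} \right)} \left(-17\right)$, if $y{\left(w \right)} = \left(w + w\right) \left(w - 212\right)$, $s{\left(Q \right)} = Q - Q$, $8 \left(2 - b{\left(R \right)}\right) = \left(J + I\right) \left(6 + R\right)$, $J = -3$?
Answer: $-4036767$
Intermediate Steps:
$b{\left(R \right)} = \frac{7}{2} + \frac{R}{4}$ ($b{\left(R \right)} = 2 - \frac{\left(-3 + 1\right) \left(6 + R\right)}{8} = 2 - \frac{\left(-2\right) \left(6 + R\right)}{8} = 2 - \frac{-12 - 2 R}{8} = 2 + \left(\frac{3}{2} + \frac{R}{4}\right) = \frac{7}{2} + \frac{R}{4}$)
$s{\left(Q \right)} = 0$
$y{\left(w \right)} = 2 w \left(-212 + w\right)$
$-4036767 - y{\left(s{\left(b{\left(5 \right)} \right)} \right)} \left(-17\right) = -4036767 - 2 \cdot 0 \left(-212 + 0\right) \left(-17\right) = -4036767 - 2 \cdot 0 \left(-212\right) \left(-17\right) = -4036767 - 0 \left(-17\right) = -4036767 - 0 = -4036767 + 0 = -4036767$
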